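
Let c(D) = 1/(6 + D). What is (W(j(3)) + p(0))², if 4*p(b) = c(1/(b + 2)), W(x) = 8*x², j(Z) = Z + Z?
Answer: 56085121/676 ≈ 82966.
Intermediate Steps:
j(Z) = 2*Z
p(b) = 1/(4*(6 + 1/(2 + b))) (p(b) = 1/(4*(6 + 1/(b + 2))) = 1/(4*(6 + 1/(2 + b))))
(W(j(3)) + p(0))² = (8*(2*3)² + (2 + 0)/(4*(13 + 6*0)))² = (8*6² + (¼)*2/(13 + 0))² = (8*36 + (¼)*2/13)² = (288 + (¼)*(1/13)*2)² = (288 + 1/26)² = (7489/26)² = 56085121/676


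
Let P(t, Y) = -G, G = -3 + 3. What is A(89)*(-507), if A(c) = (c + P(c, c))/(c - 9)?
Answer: -45123/80 ≈ -564.04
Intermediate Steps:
G = 0
P(t, Y) = 0 (P(t, Y) = -1*0 = 0)
A(c) = c/(-9 + c) (A(c) = (c + 0)/(c - 9) = c/(-9 + c))
A(89)*(-507) = (89/(-9 + 89))*(-507) = (89/80)*(-507) = -45123/80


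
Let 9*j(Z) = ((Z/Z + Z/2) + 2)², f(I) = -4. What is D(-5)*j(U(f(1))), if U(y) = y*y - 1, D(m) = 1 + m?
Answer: -49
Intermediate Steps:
U(y) = -1 + y² (U(y) = y² - 1 = -1 + y²)
j(Z) = (3 + Z/2)²/9 (j(Z) = ((Z/Z + Z/2) + 2)²/9 = ((1 + Z*(½)) + 2)²/9 = ((1 + Z/2) + 2)²/9 = (3 + Z/2)²/9)
D(-5)*j(U(f(1))) = (1 - 5)*((6 + (-1 + (-4)²))²/36) = -(6 + (-1 + 16))²/9 = -(6 + 15)²/9 = -21²/9 = -441/9 = -4*49/4 = -49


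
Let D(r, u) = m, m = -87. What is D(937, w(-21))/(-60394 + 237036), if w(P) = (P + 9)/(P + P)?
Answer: -87/176642 ≈ -0.00049252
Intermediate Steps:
w(P) = (9 + P)/(2*P) (w(P) = (9 + P)/((2*P)) = (9 + P)*(1/(2*P)) = (9 + P)/(2*P))
D(r, u) = -87
D(937, w(-21))/(-60394 + 237036) = -87/(-60394 + 237036) = -87/176642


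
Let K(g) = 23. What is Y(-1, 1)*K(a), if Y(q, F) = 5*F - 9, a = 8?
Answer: -92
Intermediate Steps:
Y(q, F) = -9 + 5*F
Y(-1, 1)*K(a) = (-9 + 5*1)*23 = (-9 + 5)*23 = -4*23 = -92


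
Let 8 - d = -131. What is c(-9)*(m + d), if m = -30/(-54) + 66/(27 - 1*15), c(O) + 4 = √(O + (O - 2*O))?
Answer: -5222/9 ≈ -580.22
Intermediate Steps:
c(O) = -4 (c(O) = -4 + √(O + (O - 2*O)) = -4 + √(O - O) = -4 + √0 = -4 + 0 = -4)
m = 109/18 (m = -30*(-1/54) + 66/(27 - 15) = 5/9 + 66/12 = 5/9 + 66*(1/12) = 5/9 + 11/2 = 109/18 ≈ 6.0556)
d = 139 (d = 8 - 1*(-131) = 8 + 131 = 139)
c(-9)*(m + d) = -4*(109/18 + 139) = -4*2611/18 = -5222/9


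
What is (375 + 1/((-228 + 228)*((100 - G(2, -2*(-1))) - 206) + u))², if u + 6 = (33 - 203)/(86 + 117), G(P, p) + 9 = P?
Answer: 270708968209/1926544 ≈ 1.4052e+5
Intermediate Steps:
G(P, p) = -9 + P
u = -1388/203 (u = -6 + (33 - 203)/(86 + 117) = -6 - 170/203 = -1388/203 ≈ -6.8374)
(375 + 1/((-228 + 228)*((100 - G(2, -2*(-1))) - 206) + u))² = (375 + 1/((-228 + 228)*((100 - (-9 + 2)) - 206) - 1388/203))² = (375 + 1/(0*((100 - 1*(-7)) - 206) - 1388/203))² = (375 + 1/(0*((100 + 7) - 206) - 1388/203))² = (375 + 1/(0*(107 - 206) - 1388/203))² = (375 + 1/(0*(-99) - 1388/203))² = (375 + 1/(0 - 1388/203))² = (375 + 1/(-1388/203))² = (375 - 203/1388)² = (520297/1388)² = 270708968209/1926544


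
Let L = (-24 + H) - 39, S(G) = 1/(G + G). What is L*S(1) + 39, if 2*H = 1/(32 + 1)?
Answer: 991/132 ≈ 7.5076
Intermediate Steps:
H = 1/66 (H = 1/(2*(32 + 1)) = (1/2)/33 = (1/2)*(1/33) = 1/66 ≈ 0.015152)
S(G) = 1/(2*G)
L = -4157/66 (L = (-24 + 1/66) - 39 = -1583/66 - 39 = -4157/66 ≈ -62.985)
L*S(1) + 39 = -4157/(132*1) + 39 = -4157/132 + 39 = 991/132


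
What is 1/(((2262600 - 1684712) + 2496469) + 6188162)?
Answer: 1/9262519 ≈ 1.0796e-7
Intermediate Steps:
1/(((2262600 - 1684712) + 2496469) + 6188162) = 1/((577888 + 2496469) + 6188162) = 1/(3074357 + 6188162) = 1/9262519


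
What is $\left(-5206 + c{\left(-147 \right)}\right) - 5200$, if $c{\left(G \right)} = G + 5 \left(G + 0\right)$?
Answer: $-11288$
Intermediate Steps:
$c{\left(G \right)} = 6 G$ ($c{\left(G \right)} = G + 5 G = 6 G$)
$\left(-5206 + c{\left(-147 \right)}\right) - 5200 = \left(-5206 + 6 \left(-147\right)\right) - 5200 = \left(-5206 - 882\right) - 5200 = -6088 - 5200 = -11288$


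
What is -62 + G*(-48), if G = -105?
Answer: 4978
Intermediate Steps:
-62 + G*(-48) = -62 - 105*(-48) = -62 + 5040 = 4978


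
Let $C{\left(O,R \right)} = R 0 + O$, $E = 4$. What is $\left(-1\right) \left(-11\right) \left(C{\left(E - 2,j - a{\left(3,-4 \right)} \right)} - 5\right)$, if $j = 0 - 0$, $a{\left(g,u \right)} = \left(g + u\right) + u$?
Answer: $-33$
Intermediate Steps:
$a{\left(g,u \right)} = g + 2 u$
$j = 0$ ($j = 0 + 0 = 0$)
$C{\left(O,R \right)} = O$ ($C{\left(O,R \right)} = 0 + O = O$)
$\left(-1\right) \left(-11\right) \left(C{\left(E - 2,j - a{\left(3,-4 \right)} \right)} - 5\right) = \left(-1\right) \left(-11\right) \left(\left(4 - 2\right) - 5\right) = 11 \left(\left(4 - 2\right) - 5\right) = 11 \left(2 - 5\right) = 11 \left(-3\right) = -33$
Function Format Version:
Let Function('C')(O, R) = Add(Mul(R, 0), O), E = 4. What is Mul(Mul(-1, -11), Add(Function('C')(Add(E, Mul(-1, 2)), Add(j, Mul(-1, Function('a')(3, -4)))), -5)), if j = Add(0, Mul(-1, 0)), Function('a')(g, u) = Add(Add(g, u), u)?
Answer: -33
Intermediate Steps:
Function('a')(g, u) = Add(g, Mul(2, u))
j = 0 (j = Add(0, 0) = 0)
Function('C')(O, R) = O (Function('C')(O, R) = Add(0, O) = O)
Mul(Mul(-1, -11), Add(Function('C')(Add(E, Mul(-1, 2)), Add(j, Mul(-1, Function('a')(3, -4)))), -5)) = Mul(Mul(-1, -11), Add(Add(4, Mul(-1, 2)), -5)) = Mul(11, Add(Add(4, -2), -5)) = Mul(11, Add(2, -5)) = Mul(11, -3) = -33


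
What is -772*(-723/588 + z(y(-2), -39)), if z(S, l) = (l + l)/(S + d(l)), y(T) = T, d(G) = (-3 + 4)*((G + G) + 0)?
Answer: 96307/490 ≈ 196.54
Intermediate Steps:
d(G) = 2*G (d(G) = 1*(2*G + 0) = 1*(2*G) = 2*G)
z(S, l) = 2*l/(S + 2*l) (z(S, l) = (l + l)/(S + 2*l) = (2*l)/(S + 2*l) = 2*l/(S + 2*l))
-772*(-723/588 + z(y(-2), -39)) = -772*(-723/588 + 2*(-39)/(-2 + 2*(-39))) = -772*(-723*1/588 + 2*(-39)/(-2 - 78)) = -772*(-241/196 + 2*(-39)/(-80)) = -772*(-241/196 + 2*(-39)*(-1/80)) = -772*(-241/196 + 39/40) = -772*(-499/1960) = 96307/490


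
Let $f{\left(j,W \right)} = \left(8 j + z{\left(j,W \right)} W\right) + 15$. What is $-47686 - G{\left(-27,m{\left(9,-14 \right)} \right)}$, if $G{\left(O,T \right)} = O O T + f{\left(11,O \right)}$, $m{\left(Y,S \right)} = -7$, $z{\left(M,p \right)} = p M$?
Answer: $-50705$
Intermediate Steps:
$z{\left(M,p \right)} = M p$
$f{\left(j,W \right)} = 15 + 8 j + j W^{2}$ ($f{\left(j,W \right)} = \left(8 j + j W W\right) + 15 = \left(8 j + W j W\right) + 15 = \left(8 j + j W^{2}\right) + 15 = 15 + 8 j + j W^{2}$)
$G{\left(O,T \right)} = 103 + 11 O^{2} + T O^{2}$ ($G{\left(O,T \right)} = O O T + \left(15 + 8 \cdot 11 + 11 O^{2}\right) = O^{2} T + \left(15 + 88 + 11 O^{2}\right) = T O^{2} + \left(103 + 11 O^{2}\right) = 103 + 11 O^{2} + T O^{2}$)
$-47686 - G{\left(-27,m{\left(9,-14 \right)} \right)} = -47686 - \left(103 + 11 \left(-27\right)^{2} - 7 \left(-27\right)^{2}\right) = -47686 - \left(103 + 11 \cdot 729 - 5103\right) = -47686 - \left(103 + 8019 - 5103\right) = -47686 - 3019 = -50705$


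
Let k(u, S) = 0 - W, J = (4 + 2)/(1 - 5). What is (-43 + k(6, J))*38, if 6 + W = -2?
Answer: -1330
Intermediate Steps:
W = -8 (W = -6 - 2 = -8)
J = -3/2 (J = 6/(-4) = 6*(-1/4) = -3/2 ≈ -1.5000)
k(u, S) = 8 (k(u, S) = 0 - 1*(-8) = 0 + 8 = 8)
(-43 + k(6, J))*38 = (-43 + 8)*38 = -35*38 = -1330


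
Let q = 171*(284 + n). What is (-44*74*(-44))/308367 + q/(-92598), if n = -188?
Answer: 1367301200/4759027911 ≈ 0.28731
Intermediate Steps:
q = 16416 (q = 171*(284 - 188) = 171*96 = 16416)
(-44*74*(-44))/308367 + q/(-92598) = (-44*74*(-44))/308367 + 16416/(-92598) = -3256*(-44)*(1/308367) + 16416*(-1/92598) = 143264*(1/308367) - 2736/15433 = 143264/308367 - 2736/15433 = 1367301200/4759027911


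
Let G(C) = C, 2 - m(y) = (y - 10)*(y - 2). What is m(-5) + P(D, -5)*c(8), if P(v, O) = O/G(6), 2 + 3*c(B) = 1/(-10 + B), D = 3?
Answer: -3683/36 ≈ -102.31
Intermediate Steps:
m(y) = 2 - (-10 + y)*(-2 + y) (m(y) = 2 - (y - 10)*(y - 2) = 2 - (-10 + y)*(-2 + y))
c(B) = -2/3 + 1/(3*(-10 + B))
P(v, O) = O/6
m(-5) + P(D, -5)*c(8) = (-18 - 1*(-5)**2 + 12*(-5)) + ((1/6)*(-5))*((21 - 2*8)/(3*(-10 + 8))) = (-18 - 1*25 - 60) - 5*(21 - 16)/(18*(-2)) = (-18 - 25 - 60) - 5*(-1)*5/(18*2) = -103 - 5/6*(-5/6) = -103 + 25/36 = -3683/36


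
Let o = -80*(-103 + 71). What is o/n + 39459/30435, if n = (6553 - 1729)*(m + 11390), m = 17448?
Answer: 114362446721/88207295265 ≈ 1.2965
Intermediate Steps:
o = 2560 (o = -80*(-32) = 2560)
n = 139114512 (n = (6553 - 1729)*(17448 + 11390) = 4824*28838 = 139114512)
o/n + 39459/30435 = 2560/139114512 + 39459/30435 = 2560*(1/139114512) + 39459*(1/30435) = 160/8694657 + 13153/10145 = 114362446721/88207295265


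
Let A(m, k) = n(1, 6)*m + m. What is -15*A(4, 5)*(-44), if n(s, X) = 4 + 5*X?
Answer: 92400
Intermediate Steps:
A(m, k) = 35*m (A(m, k) = (4 + 5*6)*m + m = (4 + 30)*m + m = 34*m + m = 35*m)
-15*A(4, 5)*(-44) = -525*4*(-44) = -15*140*(-44) = -2100*(-44) = 92400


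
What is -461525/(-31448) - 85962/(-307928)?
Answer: 18102475397/1210464968 ≈ 14.955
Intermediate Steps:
-461525/(-31448) - 85962/(-307928) = -461525*(-1/31448) - 85962*(-1/307928) = 461525/31448 + 42981/153964 = 18102475397/1210464968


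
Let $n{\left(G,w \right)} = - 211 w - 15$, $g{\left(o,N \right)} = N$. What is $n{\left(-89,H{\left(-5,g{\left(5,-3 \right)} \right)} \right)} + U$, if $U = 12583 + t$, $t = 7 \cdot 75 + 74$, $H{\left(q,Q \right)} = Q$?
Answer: $13800$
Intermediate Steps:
$t = 599$ ($t = 525 + 74 = 599$)
$U = 13182$ ($U = 12583 + 599 = 13182$)
$n{\left(G,w \right)} = -15 - 211 w$
$n{\left(-89,H{\left(-5,g{\left(5,-3 \right)} \right)} \right)} + U = \left(-15 - -633\right) + 13182 = \left(-15 + 633\right) + 13182 = 618 + 13182 = 13800$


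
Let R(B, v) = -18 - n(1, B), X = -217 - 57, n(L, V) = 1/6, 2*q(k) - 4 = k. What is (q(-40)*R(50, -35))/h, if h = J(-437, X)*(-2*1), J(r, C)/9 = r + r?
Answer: 109/5244 ≈ 0.020786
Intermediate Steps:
q(k) = 2 + k/2
n(L, V) = ⅙
X = -274
R(B, v) = -109/6 (R(B, v) = -18 - 1*⅙ = -18 - ⅙ = -109/6)
J(r, C) = 18*r (J(r, C) = 9*(r + r) = 9*(2*r) = 18*r)
h = 15732 (h = (18*(-437))*(-2*1) = -7866*(-2) = 15732)
(q(-40)*R(50, -35))/h = ((2 + (½)*(-40))*(-109/6))/15732 = ((2 - 20)*(-109/6))*(1/15732) = -18*(-109/6)*(1/15732) = 327*(1/15732) = 109/5244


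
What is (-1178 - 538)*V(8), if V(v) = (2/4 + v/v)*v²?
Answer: -164736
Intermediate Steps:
V(v) = 3*v²/2 (V(v) = (2*(¼) + 1)*v² = (½ + 1)*v² = 3*v²/2)
(-1178 - 538)*V(8) = (-1178 - 538)*((3/2)*8²) = -2574*64 = -1716*96 = -164736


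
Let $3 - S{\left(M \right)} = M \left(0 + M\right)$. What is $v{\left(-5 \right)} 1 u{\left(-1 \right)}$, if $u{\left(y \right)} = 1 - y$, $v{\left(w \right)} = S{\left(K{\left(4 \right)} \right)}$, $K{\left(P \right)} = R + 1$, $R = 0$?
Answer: $4$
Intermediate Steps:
$K{\left(P \right)} = 1$ ($K{\left(P \right)} = 0 + 1 = 1$)
$S{\left(M \right)} = 3 - M^{2}$ ($S{\left(M \right)} = 3 - M \left(0 + M\right) = 3 - M M = 3 - M^{2}$)
$v{\left(w \right)} = 2$ ($v{\left(w \right)} = 3 - 1^{2} = 3 - 1 = 2$)
$v{\left(-5 \right)} 1 u{\left(-1 \right)} = 2 \cdot 1 \left(1 - -1\right) = 2 \left(1 + 1\right) = 2 \cdot 2 = 4$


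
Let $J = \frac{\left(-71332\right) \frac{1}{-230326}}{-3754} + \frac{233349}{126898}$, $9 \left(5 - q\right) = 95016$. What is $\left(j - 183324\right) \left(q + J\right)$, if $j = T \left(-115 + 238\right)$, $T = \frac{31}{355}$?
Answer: $\frac{18833327949170341093430279}{9737789287799290} \approx 1.934 \cdot 10^{9}$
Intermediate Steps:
$q = - \frac{31657}{3}$ ($q = 5 - \frac{31672}{3} = - \frac{31657}{3} \approx -10552.0$)
$T = \frac{31}{355}$ ($T = 31 \cdot \frac{1}{355} = \frac{31}{355} \approx 0.087324$)
$j = \frac{3813}{355}$ ($j = \frac{31 \left(-115 + 238\right)}{355} = \frac{31}{355} \cdot 123 = \frac{3813}{355} \approx 10.741$)
$J = \frac{50438678782865}{27430392359998}$ ($J = \left(-71332\right) \left(- \frac{1}{230326}\right) \left(- \frac{1}{3754}\right) + 233349 \cdot \frac{1}{126898} = \frac{35666}{115163} \left(- \frac{1}{3754}\right) + \frac{233349}{126898} = - \frac{17833}{216160951} + \frac{233349}{126898} = \frac{50438678782865}{27430392359998} \approx 1.8388$)
$\left(j - 183324\right) \left(q + J\right) = \left(\frac{3813}{355} - 183324\right) \left(- \frac{31657}{3} + \frac{50438678782865}{27430392359998}\right) = \left(- \frac{65076207}{355}\right) \left(- \frac{868212614904108091}{82291177079994}\right) = \frac{18833327949170341093430279}{9737789287799290}$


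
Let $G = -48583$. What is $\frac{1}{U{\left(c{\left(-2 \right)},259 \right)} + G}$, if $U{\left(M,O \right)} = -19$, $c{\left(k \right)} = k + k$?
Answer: $- \frac{1}{48602} \approx -2.0575 \cdot 10^{-5}$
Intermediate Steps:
$c{\left(k \right)} = 2 k$
$\frac{1}{U{\left(c{\left(-2 \right)},259 \right)} + G} = \frac{1}{-19 - 48583} = \frac{1}{-48602} = - \frac{1}{48602}$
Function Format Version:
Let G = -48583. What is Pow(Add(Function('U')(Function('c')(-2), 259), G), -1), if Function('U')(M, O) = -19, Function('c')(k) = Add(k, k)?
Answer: Rational(-1, 48602) ≈ -2.0575e-5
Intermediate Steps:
Function('c')(k) = Mul(2, k)
Pow(Add(Function('U')(Function('c')(-2), 259), G), -1) = Pow(Add(-19, -48583), -1) = Pow(-48602, -1) = Rational(-1, 48602)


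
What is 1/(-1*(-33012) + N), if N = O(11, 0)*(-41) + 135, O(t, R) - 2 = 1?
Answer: 1/33024 ≈ 3.0281e-5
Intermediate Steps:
O(t, R) = 3 (O(t, R) = 2 + 1 = 3)
N = 12 (N = 3*(-41) + 135 = -123 + 135 = 12)
1/(-1*(-33012) + N) = 1/(-1*(-33012) + 12) = 1/(33012 + 12) = 1/33024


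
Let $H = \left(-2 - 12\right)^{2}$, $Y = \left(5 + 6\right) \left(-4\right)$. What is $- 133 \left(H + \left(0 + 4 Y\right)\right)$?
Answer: $-2660$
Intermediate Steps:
$Y = -44$ ($Y = 11 \left(-4\right) = -44$)
$H = 196$ ($H = \left(-14\right)^{2} = 196$)
$- 133 \left(H + \left(0 + 4 Y\right)\right) = - 133 \left(196 + \left(0 + 4 \left(-44\right)\right)\right) = - 133 \left(196 + \left(0 - 176\right)\right) = - 133 \left(196 - 176\right) = \left(-133\right) 20 = -2660$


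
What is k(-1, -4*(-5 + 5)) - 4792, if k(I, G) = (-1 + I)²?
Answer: -4788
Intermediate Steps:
k(-1, -4*(-5 + 5)) - 4792 = (-1 - 1)² - 4792 = (-2)² - 4792 = 4 - 4792 = -4788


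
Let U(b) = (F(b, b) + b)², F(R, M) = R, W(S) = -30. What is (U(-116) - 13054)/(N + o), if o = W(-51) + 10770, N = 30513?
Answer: 13590/13751 ≈ 0.98829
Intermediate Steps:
o = 10740 (o = -30 + 10770 = 10740)
U(b) = 4*b² (U(b) = (b + b)² = (2*b)² = 4*b²)
(U(-116) - 13054)/(N + o) = (4*(-116)² - 13054)/(30513 + 10740) = (4*13456 - 13054)/41253 = (53824 - 13054)*(1/41253) = 40770*(1/41253) = 13590/13751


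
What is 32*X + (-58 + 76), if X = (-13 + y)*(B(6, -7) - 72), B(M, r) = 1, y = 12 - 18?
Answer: 43186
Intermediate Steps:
y = -6
X = 1349 (X = (-13 - 6)*(1 - 72) = -19*(-71) = 1349)
32*X + (-58 + 76) = 32*1349 + (-58 + 76) = 43168 + 18 = 43186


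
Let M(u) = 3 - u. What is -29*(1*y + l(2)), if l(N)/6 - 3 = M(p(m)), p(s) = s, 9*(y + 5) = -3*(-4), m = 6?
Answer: 319/3 ≈ 106.33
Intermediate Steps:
y = -11/3 (y = -5 + (-3*(-4))/9 = -5 + (1/9)*12 = -5 + 4/3 = -11/3 ≈ -3.6667)
l(N) = 0 (l(N) = 18 + 6*(3 - 1*6) = 18 + 6*(3 - 6) = 18 + 6*(-3) = 18 - 18 = 0)
-29*(1*y + l(2)) = -29*(1*(-11/3) + 0) = -29*(-11/3 + 0) = -29*(-11/3) = 319/3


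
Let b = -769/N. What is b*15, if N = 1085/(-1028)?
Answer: 2371596/217 ≈ 10929.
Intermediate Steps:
N = -1085/1028 (N = 1085*(-1/1028) = -1085/1028 ≈ -1.0554)
b = 790532/1085 (b = -769/(-1085/1028) = -769*(-1028/1085) = 790532/1085 ≈ 728.60)
b*15 = (790532/1085)*15 = 2371596/217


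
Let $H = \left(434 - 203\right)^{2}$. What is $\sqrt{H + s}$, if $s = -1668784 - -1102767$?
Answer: $716 i \approx 716.0 i$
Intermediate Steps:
$s = -566017$ ($s = -1668784 + 1102767 = -566017$)
$H = 53361$ ($H = 231^{2} = 53361$)
$\sqrt{H + s} = \sqrt{53361 - 566017} = \sqrt{-512656} = 716 i$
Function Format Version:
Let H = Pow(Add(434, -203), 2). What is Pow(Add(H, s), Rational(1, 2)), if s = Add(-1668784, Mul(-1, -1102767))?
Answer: Mul(716, I) ≈ Mul(716.00, I)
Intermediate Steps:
s = -566017 (s = Add(-1668784, 1102767) = -566017)
H = 53361 (H = Pow(231, 2) = 53361)
Pow(Add(H, s), Rational(1, 2)) = Pow(Add(53361, -566017), Rational(1, 2)) = Pow(-512656, Rational(1, 2)) = Mul(716, I)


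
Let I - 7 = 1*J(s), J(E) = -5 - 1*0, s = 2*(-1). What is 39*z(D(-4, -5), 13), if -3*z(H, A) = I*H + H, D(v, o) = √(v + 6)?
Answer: -39*√2 ≈ -55.154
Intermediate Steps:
s = -2
J(E) = -5 (J(E) = -5 + 0 = -5)
I = 2 (I = 7 + 1*(-5) = 7 - 5 = 2)
D(v, o) = √(6 + v)
z(H, A) = -H (z(H, A) = -(2*H + H)/3 = -H)
39*z(D(-4, -5), 13) = 39*(-√(6 - 4)) = 39*(-√2) = -39*√2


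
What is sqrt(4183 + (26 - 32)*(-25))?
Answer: sqrt(4333) ≈ 65.826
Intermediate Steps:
sqrt(4183 + (26 - 32)*(-25)) = sqrt(4183 - 6*(-25)) = sqrt(4183 + 150) = sqrt(4333)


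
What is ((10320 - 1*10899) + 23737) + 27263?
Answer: 50421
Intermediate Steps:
((10320 - 1*10899) + 23737) + 27263 = ((10320 - 10899) + 23737) + 27263 = (-579 + 23737) + 27263 = 23158 + 27263 = 50421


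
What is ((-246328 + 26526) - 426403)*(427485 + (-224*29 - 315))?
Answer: -271841642170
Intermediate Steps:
((-246328 + 26526) - 426403)*(427485 + (-224*29 - 315)) = (-219802 - 426403)*(427485 + (-6496 - 315)) = -646205*(427485 - 6811) = -646205*420674 = -271841642170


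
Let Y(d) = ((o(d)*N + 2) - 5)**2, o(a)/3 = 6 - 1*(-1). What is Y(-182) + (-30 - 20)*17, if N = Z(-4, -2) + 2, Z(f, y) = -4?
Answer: 1175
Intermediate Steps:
N = -2 (N = -4 + 2 = -2)
o(a) = 21 (o(a) = 3*(6 - 1*(-1)) = 3*(6 + 1) = 3*7 = 21)
Y(d) = 2025 (Y(d) = ((21*(-2) + 2) - 5)**2 = ((-42 + 2) - 5)**2 = (-40 - 5)**2 = (-45)**2 = 2025)
Y(-182) + (-30 - 20)*17 = 2025 + (-30 - 20)*17 = 2025 - 50*17 = 2025 - 850 = 1175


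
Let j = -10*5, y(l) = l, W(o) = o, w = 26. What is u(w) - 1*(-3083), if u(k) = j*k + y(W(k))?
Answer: 1809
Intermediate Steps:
j = -50
u(k) = -49*k (u(k) = -50*k + k = -49*k)
u(w) - 1*(-3083) = -49*26 - 1*(-3083) = -1274 + 3083 = 1809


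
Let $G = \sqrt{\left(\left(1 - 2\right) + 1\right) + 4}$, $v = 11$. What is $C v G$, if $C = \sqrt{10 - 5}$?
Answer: $22 \sqrt{5} \approx 49.193$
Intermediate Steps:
$C = \sqrt{5} \approx 2.2361$
$G = 2$ ($G = \sqrt{\left(-1 + 1\right) + 4} = \sqrt{0 + 4} = \sqrt{4} = 2$)
$C v G = \sqrt{5} \cdot 11 \cdot 2 = 11 \sqrt{5} \cdot 2 = 22 \sqrt{5}$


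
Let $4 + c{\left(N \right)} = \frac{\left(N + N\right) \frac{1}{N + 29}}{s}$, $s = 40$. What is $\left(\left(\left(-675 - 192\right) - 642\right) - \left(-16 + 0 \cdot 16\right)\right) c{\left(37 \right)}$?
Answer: $\frac{7827799}{1320} \approx 5930.1$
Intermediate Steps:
$c{\left(N \right)} = -4 + \frac{N}{20 \left(29 + N\right)}$ ($c{\left(N \right)} = -4 + \frac{\left(N + N\right) \frac{1}{N + 29}}{40} = -4 + \frac{2 N}{29 + N} \frac{1}{40} = -4 + \frac{N}{20 \left(29 + N\right)}$)
$\left(\left(\left(-675 - 192\right) - 642\right) - \left(-16 + 0 \cdot 16\right)\right) c{\left(37 \right)} = \left(\left(\left(-675 - 192\right) - 642\right) - \left(-16 + 0 \cdot 16\right)\right) \frac{-2320 - 2923}{20 \left(29 + 37\right)} = \left(\left(-867 - 642\right) - \left(-16 + 0\right)\right) \frac{-2320 - 2923}{20 \cdot 66} = \left(-1509 - -16\right) \frac{1}{20} \cdot \frac{1}{66} \left(-5243\right) = \left(-1509 + 16\right) \left(- \frac{5243}{1320}\right) = \left(-1493\right) \left(- \frac{5243}{1320}\right) = \frac{7827799}{1320}$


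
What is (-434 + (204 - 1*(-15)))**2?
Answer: 46225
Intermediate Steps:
(-434 + (204 - 1*(-15)))**2 = (-434 + (204 + 15))**2 = (-434 + 219)**2 = (-215)**2 = 46225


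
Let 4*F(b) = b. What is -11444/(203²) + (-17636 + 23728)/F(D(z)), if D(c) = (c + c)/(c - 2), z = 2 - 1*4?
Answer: 1004169468/41209 ≈ 24368.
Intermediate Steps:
z = -2 (z = 2 - 4 = -2)
D(c) = 2*c/(-2 + c) (D(c) = (2*c)/(-2 + c) = 2*c/(-2 + c))
F(b) = b/4
-11444/(203²) + (-17636 + 23728)/F(D(z)) = -11444/(203²) + (-17636 + 23728)/(((2*(-2)/(-2 - 2))/4)) = -11444/41209 + 6092/(((2*(-2)/(-4))/4)) = -11444*1/41209 + 6092/(((2*(-2)*(-¼))/4)) = -11444/41209 + 6092/(((¼)*1)) = -11444/41209 + 6092/(¼) = -11444/41209 + 6092*4 = -11444/41209 + 24368 = 1004169468/41209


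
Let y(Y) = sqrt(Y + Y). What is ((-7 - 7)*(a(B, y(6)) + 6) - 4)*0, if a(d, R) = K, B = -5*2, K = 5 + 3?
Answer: 0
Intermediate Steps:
K = 8
y(Y) = sqrt(2)*sqrt(Y) (y(Y) = sqrt(2*Y) = sqrt(2)*sqrt(Y))
B = -10
a(d, R) = 8
((-7 - 7)*(a(B, y(6)) + 6) - 4)*0 = ((-7 - 7)*(8 + 6) - 4)*0 = (-14*14 - 4)*0 = (-196 - 4)*0 = -200*0 = 0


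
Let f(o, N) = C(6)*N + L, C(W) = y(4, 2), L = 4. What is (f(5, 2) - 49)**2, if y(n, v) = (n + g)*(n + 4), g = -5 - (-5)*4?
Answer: 67081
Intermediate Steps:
g = 15 (g = -5 - 1*(-20) = -5 + 20 = 15)
y(n, v) = (4 + n)*(15 + n) (y(n, v) = (n + 15)*(n + 4) = (15 + n)*(4 + n) = (4 + n)*(15 + n))
C(W) = 152 (C(W) = 60 + 4**2 + 19*4 = 60 + 16 + 76 = 152)
f(o, N) = 4 + 152*N (f(o, N) = 152*N + 4 = 4 + 152*N)
(f(5, 2) - 49)**2 = ((4 + 152*2) - 49)**2 = ((4 + 304) - 49)**2 = (308 - 49)**2 = 259**2 = 67081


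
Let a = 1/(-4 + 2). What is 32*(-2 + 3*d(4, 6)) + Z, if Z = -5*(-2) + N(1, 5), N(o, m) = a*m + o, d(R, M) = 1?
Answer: 81/2 ≈ 40.500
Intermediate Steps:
a = -½ (a = 1/(-2) = -½ ≈ -0.50000)
N(o, m) = o - m/2 (N(o, m) = -m/2 + o = o - m/2)
Z = 17/2 (Z = -5*(-2) + (1 - ½*5) = 10 + (1 - 5/2) = 10 - 3/2 = 17/2 ≈ 8.5000)
32*(-2 + 3*d(4, 6)) + Z = 32*(-2 + 3*1) + 17/2 = 32*(-2 + 3) + 17/2 = 32*1 + 17/2 = 32 + 17/2 = 81/2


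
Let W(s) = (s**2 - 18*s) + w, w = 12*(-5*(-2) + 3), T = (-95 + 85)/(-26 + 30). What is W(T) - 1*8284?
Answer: -32307/4 ≈ -8076.8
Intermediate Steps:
T = -5/2 (T = -10/4 = -10*1/4 = -5/2 ≈ -2.5000)
w = 156 (w = 12*(10 + 3) = 12*13 = 156)
W(s) = 156 + s**2 - 18*s (W(s) = (s**2 - 18*s) + 156 = 156 + s**2 - 18*s)
W(T) - 1*8284 = (156 + (-5/2)**2 - 18*(-5/2)) - 1*8284 = (156 + 25/4 + 45) - 8284 = 829/4 - 8284 = -32307/4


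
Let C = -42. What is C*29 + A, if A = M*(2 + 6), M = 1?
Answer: -1210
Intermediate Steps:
A = 8 (A = 1*(2 + 6) = 1*8 = 8)
C*29 + A = -42*29 + 8 = -1218 + 8 = -1210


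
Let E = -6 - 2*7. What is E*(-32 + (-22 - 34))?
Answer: 1760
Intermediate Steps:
E = -20 (E = -6 - 14 = -20)
E*(-32 + (-22 - 34)) = -20*(-32 + (-22 - 34)) = -20*(-32 - 56) = -20*(-88) = 1760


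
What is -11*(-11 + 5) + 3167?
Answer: 3233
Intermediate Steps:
-11*(-11 + 5) + 3167 = -11*(-6) + 3167 = 66 + 3167 = 3233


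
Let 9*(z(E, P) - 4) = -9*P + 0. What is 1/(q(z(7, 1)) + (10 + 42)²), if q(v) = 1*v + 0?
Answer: 1/2707 ≈ 0.00036941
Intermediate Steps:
z(E, P) = 4 - P (z(E, P) = 4 + (-9*P + 0)/9 = 4 + (-9*P)/9 = 4 - P)
q(v) = v (q(v) = v + 0 = v)
1/(q(z(7, 1)) + (10 + 42)²) = 1/((4 - 1*1) + (10 + 42)²) = 1/((4 - 1) + 52²) = 1/(3 + 2704) = 1/2707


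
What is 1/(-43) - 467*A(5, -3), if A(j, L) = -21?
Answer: 421700/43 ≈ 9807.0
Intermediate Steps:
1/(-43) - 467*A(5, -3) = 1/(-43) - 467*(-21) = -1/43 + 9807 = 421700/43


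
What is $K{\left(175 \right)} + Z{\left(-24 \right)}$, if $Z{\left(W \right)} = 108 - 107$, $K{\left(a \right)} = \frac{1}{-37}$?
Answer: $\frac{36}{37} \approx 0.97297$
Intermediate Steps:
$K{\left(a \right)} = - \frac{1}{37}$
$Z{\left(W \right)} = 1$
$K{\left(175 \right)} + Z{\left(-24 \right)} = - \frac{1}{37} + 1 = \frac{36}{37}$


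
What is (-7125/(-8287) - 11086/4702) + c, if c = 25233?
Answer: 491578718755/19482737 ≈ 25232.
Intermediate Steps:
(-7125/(-8287) - 11086/4702) + c = (-7125/(-8287) - 11086/4702) + 25233 = (-7125*(-1/8287) - 11086*1/4702) + 25233 = (7125/8287 - 5543/2351) + 25233 = -29183966/19482737 + 25233 = 491578718755/19482737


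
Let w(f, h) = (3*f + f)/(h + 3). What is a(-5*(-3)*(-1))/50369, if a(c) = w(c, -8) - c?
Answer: 27/50369 ≈ 0.00053604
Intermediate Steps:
w(f, h) = 4*f/(3 + h) (w(f, h) = (4*f)/(3 + h) = 4*f/(3 + h))
a(c) = -9*c/5 (a(c) = 4*c/(3 - 8) - c = 4*c/(-5) - c = 4*c*(-⅕) - c = -4*c/5 - c = -9*c/5)
a(-5*(-3)*(-1))/50369 = -9*(-5*(-3))*(-1)/5/50369 = -27*(-1)*(1/50369) = -9/5*(-15)*(1/50369) = 27*(1/50369) = 27/50369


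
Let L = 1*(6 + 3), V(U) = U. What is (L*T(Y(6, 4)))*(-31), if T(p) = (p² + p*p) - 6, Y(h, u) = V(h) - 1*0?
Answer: -18414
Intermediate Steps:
Y(h, u) = h (Y(h, u) = h - 1*0 = h + 0 = h)
L = 9 (L = 1*9 = 9)
T(p) = -6 + 2*p² (T(p) = (p² + p²) - 6 = 2*p² - 6 = -6 + 2*p²)
(L*T(Y(6, 4)))*(-31) = (9*(-6 + 2*6²))*(-31) = (9*(-6 + 2*36))*(-31) = (9*(-6 + 72))*(-31) = (9*66)*(-31) = 594*(-31) = -18414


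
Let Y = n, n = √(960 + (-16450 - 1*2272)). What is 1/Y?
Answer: -I*√17762/17762 ≈ -0.0075033*I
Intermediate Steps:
n = I*√17762 (n = √(960 + (-16450 - 2272)) = √(960 - 18722) = √(-17762) = I*√17762 ≈ 133.27*I)
Y = I*√17762 ≈ 133.27*I
1/Y = 1/(I*√17762) = -I*√17762/17762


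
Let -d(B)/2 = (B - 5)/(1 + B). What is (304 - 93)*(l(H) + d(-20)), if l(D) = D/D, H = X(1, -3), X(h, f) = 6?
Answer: -6541/19 ≈ -344.26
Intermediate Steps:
H = 6
l(D) = 1
d(B) = -2*(-5 + B)/(1 + B) (d(B) = -2*(B - 5)/(1 + B) = -2*(-5 + B)/(1 + B))
(304 - 93)*(l(H) + d(-20)) = (304 - 93)*(1 + 2*(5 - 1*(-20))/(1 - 20)) = 211*(1 + 2*(5 + 20)/(-19)) = 211*(1 + 2*(-1/19)*25) = 211*(1 - 50/19) = 211*(-31/19) = -6541/19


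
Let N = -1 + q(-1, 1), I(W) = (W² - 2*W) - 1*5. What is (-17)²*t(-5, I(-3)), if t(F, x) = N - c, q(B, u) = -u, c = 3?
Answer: -1445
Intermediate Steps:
I(W) = -5 + W² - 2*W (I(W) = (W² - 2*W) - 5 = -5 + W² - 2*W)
N = -2 (N = -1 - 1*1 = -1 - 1 = -2)
t(F, x) = -5 (t(F, x) = -2 - 1*3 = -2 - 3 = -5)
(-17)²*t(-5, I(-3)) = (-17)²*(-5) = 289*(-5) = -1445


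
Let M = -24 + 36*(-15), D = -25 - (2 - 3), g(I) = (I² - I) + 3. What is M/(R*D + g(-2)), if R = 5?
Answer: 188/37 ≈ 5.0811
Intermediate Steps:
g(I) = 3 + I² - I
D = -24 (D = -25 - 1*(-1) = -25 + 1 = -24)
M = -564 (M = -24 - 540 = -564)
M/(R*D + g(-2)) = -564/(5*(-24) + (3 + (-2)² - 1*(-2))) = -564/(-120 + (3 + 4 + 2)) = -564/(-120 + 9) = -564/(-111) = -564*(-1/111) = 188/37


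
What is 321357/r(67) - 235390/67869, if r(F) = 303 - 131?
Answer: 21769691153/11673468 ≈ 1864.9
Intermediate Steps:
r(F) = 172
321357/r(67) - 235390/67869 = 321357/172 - 235390/67869 = 21769691153/11673468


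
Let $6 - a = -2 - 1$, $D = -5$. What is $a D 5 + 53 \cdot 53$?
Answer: $2584$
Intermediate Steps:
$a = 9$ ($a = 6 - \left(-2 - 1\right) = 6 - -3 = 6 + 3 = 9$)
$a D 5 + 53 \cdot 53 = 9 \left(-5\right) 5 + 53 \cdot 53 = \left(-45\right) 5 + 2809 = -225 + 2809 = 2584$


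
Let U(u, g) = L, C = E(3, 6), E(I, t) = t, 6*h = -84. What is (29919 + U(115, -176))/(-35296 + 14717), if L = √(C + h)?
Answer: -29919/20579 - 2*I*√2/20579 ≈ -1.4539 - 0.00013744*I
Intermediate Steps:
h = -14 (h = (⅙)*(-84) = -14)
C = 6
L = 2*I*√2 (L = √(6 - 14) = √(-8) = 2*I*√2 ≈ 2.8284*I)
U(u, g) = 2*I*√2
(29919 + U(115, -176))/(-35296 + 14717) = (29919 + 2*I*√2)/(-35296 + 14717) = (29919 + 2*I*√2)/(-20579) = (29919 + 2*I*√2)*(-1/20579) = -29919/20579 - 2*I*√2/20579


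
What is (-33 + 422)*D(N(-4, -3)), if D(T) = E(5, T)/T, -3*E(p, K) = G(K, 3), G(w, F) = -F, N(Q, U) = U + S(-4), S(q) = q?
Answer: -389/7 ≈ -55.571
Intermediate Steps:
N(Q, U) = -4 + U (N(Q, U) = U - 4 = -4 + U)
E(p, K) = 1 (E(p, K) = -(-1)*3/3 = -⅓*(-3) = 1)
D(T) = 1/T
(-33 + 422)*D(N(-4, -3)) = (-33 + 422)/(-4 - 3) = 389/(-7) = 389*(-⅐) = -389/7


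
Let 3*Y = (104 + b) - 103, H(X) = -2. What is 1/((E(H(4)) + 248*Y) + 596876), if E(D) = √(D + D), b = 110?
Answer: 151513/91824756677 - I/183649513354 ≈ 1.65e-6 - 5.4452e-12*I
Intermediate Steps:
E(D) = √2*√D (E(D) = √(2*D) = √2*√D)
Y = 37 (Y = ((104 + 110) - 103)/3 = (214 - 103)/3 = (⅓)*111 = 37)
1/((E(H(4)) + 248*Y) + 596876) = 1/((√2*√(-2) + 248*37) + 596876) = 1/((√2*(I*√2) + 9176) + 596876) = 1/((2*I + 9176) + 596876) = 1/((9176 + 2*I) + 596876) = 1/(606052 + 2*I) = (606052 - 2*I)/367299026708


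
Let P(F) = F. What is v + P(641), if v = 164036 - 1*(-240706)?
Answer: 405383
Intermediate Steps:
v = 404742 (v = 164036 + 240706 = 404742)
v + P(641) = 404742 + 641 = 405383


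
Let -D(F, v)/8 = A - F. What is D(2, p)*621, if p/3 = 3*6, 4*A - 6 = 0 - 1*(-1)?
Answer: 1242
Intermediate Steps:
A = 7/4 (A = 3/2 + (0 - 1*(-1))/4 = 3/2 + (0 + 1)/4 = 3/2 + (¼)*1 = 3/2 + ¼ = 7/4 ≈ 1.7500)
p = 54 (p = 3*(3*6) = 3*18 = 54)
D(F, v) = -14 + 8*F (D(F, v) = -8*(7/4 - F) = -14 + 8*F)
D(2, p)*621 = (-14 + 8*2)*621 = (-14 + 16)*621 = 2*621 = 1242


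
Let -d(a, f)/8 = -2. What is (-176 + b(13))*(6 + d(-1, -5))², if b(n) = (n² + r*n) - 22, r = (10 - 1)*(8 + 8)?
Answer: 892012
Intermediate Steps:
d(a, f) = 16 (d(a, f) = -8*(-2) = 16)
r = 144 (r = 9*16 = 144)
b(n) = -22 + n² + 144*n (b(n) = (n² + 144*n) - 22 = -22 + n² + 144*n)
(-176 + b(13))*(6 + d(-1, -5))² = (-176 + (-22 + 13² + 144*13))*(6 + 16)² = (-176 + (-22 + 169 + 1872))*22² = (-176 + 2019)*484 = 1843*484 = 892012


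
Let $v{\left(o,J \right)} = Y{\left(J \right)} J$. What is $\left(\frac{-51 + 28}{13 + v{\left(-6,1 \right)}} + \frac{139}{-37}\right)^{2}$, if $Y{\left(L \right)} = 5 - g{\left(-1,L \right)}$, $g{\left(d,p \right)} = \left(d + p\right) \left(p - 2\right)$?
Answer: $\frac{11242609}{443556} \approx 25.347$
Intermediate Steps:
$g{\left(d,p \right)} = \left(-2 + p\right) \left(d + p\right)$ ($g{\left(d,p \right)} = \left(d + p\right) \left(-2 + p\right) = \left(-2 + p\right) \left(d + p\right)$)
$Y{\left(L \right)} = 3 - L^{2} + 3 L$ ($Y{\left(L \right)} = 5 - \left(L^{2} - -2 - 2 L - L\right) = 5 - \left(L^{2} + 2 - 2 L - L\right) = 5 - \left(2 + L^{2} - 3 L\right) = 3 - L^{2} + 3 L$)
$v{\left(o,J \right)} = J \left(3 - J^{2} + 3 J\right)$ ($v{\left(o,J \right)} = \left(3 - J^{2} + 3 J\right) J = J \left(3 - J^{2} + 3 J\right)$)
$\left(\frac{-51 + 28}{13 + v{\left(-6,1 \right)}} + \frac{139}{-37}\right)^{2} = \left(\frac{-51 + 28}{13 + 1 \left(3 - 1^{2} + 3 \cdot 1\right)} + \frac{139}{-37}\right)^{2} = \left(- \frac{23}{13 + 1 \left(3 - 1 + 3\right)} + 139 \left(- \frac{1}{37}\right)\right)^{2} = \left(- \frac{23}{13 + 1 \left(3 - 1 + 3\right)} - \frac{139}{37}\right)^{2} = \left(- \frac{23}{13 + 1 \cdot 5} - \frac{139}{37}\right)^{2} = \left(- \frac{23}{13 + 5} - \frac{139}{37}\right)^{2} = \left(- \frac{23}{18} - \frac{139}{37}\right)^{2} = \left(- \frac{3353}{666}\right)^{2} = \frac{11242609}{443556}$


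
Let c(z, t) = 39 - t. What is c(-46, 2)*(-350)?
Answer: -12950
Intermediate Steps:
c(-46, 2)*(-350) = (39 - 1*2)*(-350) = (39 - 2)*(-350) = 37*(-350) = -12950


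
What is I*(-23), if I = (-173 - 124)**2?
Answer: -2028807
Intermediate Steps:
I = 88209 (I = (-297)**2 = 88209)
I*(-23) = 88209*(-23) = -2028807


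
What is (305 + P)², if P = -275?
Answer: 900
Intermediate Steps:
(305 + P)² = (305 - 275)² = 30² = 900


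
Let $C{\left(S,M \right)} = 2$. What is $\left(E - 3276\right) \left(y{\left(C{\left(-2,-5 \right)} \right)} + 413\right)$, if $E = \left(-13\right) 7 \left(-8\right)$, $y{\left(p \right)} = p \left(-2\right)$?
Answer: $-1042132$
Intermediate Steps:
$y{\left(p \right)} = - 2 p$
$E = 728$ ($E = \left(-91\right) \left(-8\right) = 728$)
$\left(E - 3276\right) \left(y{\left(C{\left(-2,-5 \right)} \right)} + 413\right) = \left(728 - 3276\right) \left(\left(-2\right) 2 + 413\right) = - 2548 \left(-4 + 413\right) = \left(-2548\right) 409 = -1042132$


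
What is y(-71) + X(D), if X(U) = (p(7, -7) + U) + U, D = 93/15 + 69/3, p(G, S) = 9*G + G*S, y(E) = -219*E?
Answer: 78107/5 ≈ 15621.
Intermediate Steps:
D = 146/5 (D = 93*(1/15) + 69*(1/3) = 31/5 + 23 = 146/5 ≈ 29.200)
X(U) = 14 + 2*U (X(U) = (7*(9 - 7) + U) + U = (7*2 + U) + U = (14 + U) + U = 14 + 2*U)
y(-71) + X(D) = -219*(-71) + (14 + 2*(146/5)) = 15549 + (14 + 292/5) = 15549 + 362/5 = 78107/5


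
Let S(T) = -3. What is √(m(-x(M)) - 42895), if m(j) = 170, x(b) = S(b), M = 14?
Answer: 5*I*√1709 ≈ 206.7*I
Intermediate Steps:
x(b) = -3
√(m(-x(M)) - 42895) = √(170 - 42895) = √(-42725) = 5*I*√1709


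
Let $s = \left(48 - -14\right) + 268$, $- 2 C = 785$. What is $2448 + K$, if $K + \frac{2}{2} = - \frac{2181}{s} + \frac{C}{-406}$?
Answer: $\frac{109031033}{44660} \approx 2441.4$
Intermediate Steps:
$C = - \frac{785}{2}$ ($C = \left(- \frac{1}{2}\right) 785 = - \frac{785}{2} \approx -392.5$)
$s = 330$ ($s = \left(48 + \left(16 - 2\right)\right) + 268 = \left(48 + 14\right) + 268 = 62 + 268 = 330$)
$K = - \frac{296647}{44660}$ ($K = -1 - \left(- \frac{785}{812} + \frac{727}{110}\right) = -1 - \frac{251987}{44660} = - \frac{296647}{44660} \approx -6.6423$)
$2448 + K = 2448 - \frac{296647}{44660} = \frac{109031033}{44660}$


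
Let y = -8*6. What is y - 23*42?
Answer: -1014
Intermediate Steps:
y = -48
y - 23*42 = -48 - 23*42 = -48 - 966 = -1014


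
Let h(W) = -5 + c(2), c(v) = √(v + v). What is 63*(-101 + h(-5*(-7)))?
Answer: -6552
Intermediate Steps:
c(v) = √2*√v (c(v) = √(2*v) = √2*√v)
h(W) = -3 (h(W) = -5 + √2*√2 = -5 + 2 = -3)
63*(-101 + h(-5*(-7))) = 63*(-101 - 3) = 63*(-104) = -6552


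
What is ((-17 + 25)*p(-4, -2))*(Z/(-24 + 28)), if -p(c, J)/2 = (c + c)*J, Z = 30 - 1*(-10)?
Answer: -2560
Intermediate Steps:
Z = 40 (Z = 30 + 10 = 40)
p(c, J) = -4*J*c (p(c, J) = -2*(c + c)*J = -2*2*c*J = -4*J*c)
((-17 + 25)*p(-4, -2))*(Z/(-24 + 28)) = ((-17 + 25)*(-4*(-2)*(-4)))*(40/(-24 + 28)) = (8*(-32))*(40/4) = -10240/4 = -256*10 = -2560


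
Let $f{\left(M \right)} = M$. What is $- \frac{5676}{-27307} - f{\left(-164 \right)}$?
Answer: $\frac{4484024}{27307} \approx 164.21$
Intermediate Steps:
$- \frac{5676}{-27307} - f{\left(-164 \right)} = - \frac{5676}{-27307} - -164 = \left(-5676\right) \left(- \frac{1}{27307}\right) + 164 = \frac{5676}{27307} + 164 = \frac{4484024}{27307}$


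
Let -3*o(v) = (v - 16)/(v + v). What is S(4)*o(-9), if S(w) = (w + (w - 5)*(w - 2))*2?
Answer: -50/27 ≈ -1.8519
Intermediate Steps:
o(v) = -(-16 + v)/(6*v) (o(v) = -(v - 16)/(3*(v + v)) = -(-16 + v)/(3*(2*v)) = -(-16 + v)*1/(2*v)/3 = -(-16 + v)/(6*v))
S(w) = 2*w + 2*(-5 + w)*(-2 + w) (S(w) = (w + (-5 + w)*(-2 + w))*2 = 2*w + 2*(-5 + w)*(-2 + w))
S(4)*o(-9) = (20 - 12*4 + 2*4²)*((⅙)*(16 - 1*(-9))/(-9)) = (20 - 48 + 2*16)*((⅙)*(-⅑)*(16 + 9)) = (20 - 48 + 32)*((⅙)*(-⅑)*25) = 4*(-25/54) = -50/27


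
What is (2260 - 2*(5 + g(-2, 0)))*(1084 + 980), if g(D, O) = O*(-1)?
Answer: 4644000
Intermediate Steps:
g(D, O) = -O
(2260 - 2*(5 + g(-2, 0)))*(1084 + 980) = (2260 - 2*(5 - 1*0))*(1084 + 980) = (2260 - 2*(5 + 0))*2064 = (2260 - 2*5)*2064 = (2260 - 10)*2064 = 2250*2064 = 4644000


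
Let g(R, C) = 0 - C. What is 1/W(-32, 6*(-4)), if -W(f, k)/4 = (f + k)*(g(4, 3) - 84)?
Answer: -1/19488 ≈ -5.1314e-5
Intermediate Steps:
g(R, C) = -C
W(f, k) = 348*f + 348*k (W(f, k) = -4*(f + k)*(-1*3 - 84) = -4*(f + k)*(-3 - 84) = -4*(f + k)*(-87) = -4*(-87*f - 87*k) = 348*f + 348*k)
1/W(-32, 6*(-4)) = 1/(348*(-32) + 348*(6*(-4))) = 1/(-11136 + 348*(-24)) = 1/(-11136 - 8352) = 1/(-19488) = -1/19488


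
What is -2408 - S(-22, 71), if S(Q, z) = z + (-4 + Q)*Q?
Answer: -3051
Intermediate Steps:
S(Q, z) = z + Q*(-4 + Q)
-2408 - S(-22, 71) = -2408 - (71 + (-22)**2 - 4*(-22)) = -2408 - (71 + 484 + 88) = -2408 - 1*643 = -2408 - 643 = -3051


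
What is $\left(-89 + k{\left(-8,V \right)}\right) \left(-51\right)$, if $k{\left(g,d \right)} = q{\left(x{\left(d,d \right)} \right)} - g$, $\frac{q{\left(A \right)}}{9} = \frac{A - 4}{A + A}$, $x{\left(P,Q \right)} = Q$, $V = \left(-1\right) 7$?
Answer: $\frac{52785}{14} \approx 3770.4$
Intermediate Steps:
$V = -7$
$q{\left(A \right)} = \frac{9 \left(-4 + A\right)}{2 A}$ ($q{\left(A \right)} = 9 \frac{A - 4}{A + A} = 9 \frac{-4 + A}{2 A} = \frac{9 \left(-4 + A\right)}{2 A}$)
$k{\left(g,d \right)} = \frac{9}{2} - g - \frac{18}{d}$ ($k{\left(g,d \right)} = \left(\frac{9}{2} - \frac{18}{d}\right) - g = \frac{9}{2} - g - \frac{18}{d}$)
$\left(-89 + k{\left(-8,V \right)}\right) \left(-51\right) = \left(-89 - \left(- \frac{25}{2} - \frac{18}{7}\right)\right) \left(-51\right) = \left(-89 + \left(\frac{9}{2} + 8 - - \frac{18}{7}\right)\right) \left(-51\right) = \left(-89 + \left(\frac{9}{2} + 8 + \frac{18}{7}\right)\right) \left(-51\right) = \left(-89 + \frac{211}{14}\right) \left(-51\right) = \left(- \frac{1035}{14}\right) \left(-51\right) = \frac{52785}{14}$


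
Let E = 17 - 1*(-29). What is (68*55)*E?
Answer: 172040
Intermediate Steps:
E = 46 (E = 17 + 29 = 46)
(68*55)*E = (68*55)*46 = 3740*46 = 172040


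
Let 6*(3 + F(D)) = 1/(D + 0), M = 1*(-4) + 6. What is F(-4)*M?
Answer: -73/12 ≈ -6.0833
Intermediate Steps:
M = 2 (M = -4 + 6 = 2)
F(D) = -3 + 1/(6*D) (F(D) = -3 + 1/(6*(D + 0)) = -3 + 1/(6*D))
F(-4)*M = (-3 + (⅙)/(-4))*2 = (-3 + (⅙)*(-¼))*2 = (-3 - 1/24)*2 = -73/24*2 = -73/12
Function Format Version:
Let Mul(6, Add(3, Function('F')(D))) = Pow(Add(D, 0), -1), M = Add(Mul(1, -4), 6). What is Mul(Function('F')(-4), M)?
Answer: Rational(-73, 12) ≈ -6.0833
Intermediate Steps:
M = 2 (M = Add(-4, 6) = 2)
Function('F')(D) = Add(-3, Mul(Rational(1, 6), Pow(D, -1))) (Function('F')(D) = Add(-3, Mul(Rational(1, 6), Pow(Add(D, 0), -1))) = Add(-3, Mul(Rational(1, 6), Pow(D, -1))))
Mul(Function('F')(-4), M) = Mul(Add(-3, Mul(Rational(1, 6), Pow(-4, -1))), 2) = Mul(Add(-3, Mul(Rational(1, 6), Rational(-1, 4))), 2) = Mul(Add(-3, Rational(-1, 24)), 2) = Mul(Rational(-73, 24), 2) = Rational(-73, 12)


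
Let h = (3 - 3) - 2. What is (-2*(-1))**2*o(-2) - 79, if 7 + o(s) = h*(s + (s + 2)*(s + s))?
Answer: -91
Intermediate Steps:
h = -2 (h = 0 - 2 = -2)
o(s) = -7 - 2*s - 4*s*(2 + s) (o(s) = -7 - 2*(s + (s + 2)*(s + s)) = -7 - 2*(s + (2 + s)*(2*s)) = -7 - 2*(s + 2*s*(2 + s)) = -7 + (-2*s - 4*s*(2 + s)) = -7 - 2*s - 4*s*(2 + s))
(-2*(-1))**2*o(-2) - 79 = (-2*(-1))**2*(-7 - 10*(-2) - 4*(-2)**2) - 79 = 2**2*(-7 + 20 - 4*4) - 79 = 4*(-7 + 20 - 16) - 79 = 4*(-3) - 79 = -12 - 79 = -91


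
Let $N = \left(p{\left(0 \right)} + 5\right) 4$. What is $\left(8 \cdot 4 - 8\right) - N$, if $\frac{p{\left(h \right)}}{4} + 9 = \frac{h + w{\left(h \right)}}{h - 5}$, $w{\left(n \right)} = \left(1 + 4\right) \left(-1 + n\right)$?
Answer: $132$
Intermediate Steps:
$w{\left(n \right)} = -5 + 5 n$ ($w{\left(n \right)} = 5 \left(-1 + n\right) = -5 + 5 n$)
$p{\left(h \right)} = -36 + \frac{4 \left(-5 + 6 h\right)}{-5 + h}$ ($p{\left(h \right)} = -36 + 4 \frac{h + \left(-5 + 5 h\right)}{h - 5} = -36 + 4 \frac{-5 + 6 h}{-5 + h} = -36 + \frac{4 \left(-5 + 6 h\right)}{-5 + h}$)
$N = -108$ ($N = \left(\frac{4 \left(40 - 0\right)}{-5 + 0} + 5\right) 4 = \left(\frac{4 \left(40 + 0\right)}{-5} + 5\right) 4 = \left(4 \left(- \frac{1}{5}\right) 40 + 5\right) 4 = \left(-32 + 5\right) 4 = \left(-27\right) 4 = -108$)
$\left(8 \cdot 4 - 8\right) - N = \left(8 \cdot 4 - 8\right) - -108 = \left(32 - 8\right) + 108 = 24 + 108 = 132$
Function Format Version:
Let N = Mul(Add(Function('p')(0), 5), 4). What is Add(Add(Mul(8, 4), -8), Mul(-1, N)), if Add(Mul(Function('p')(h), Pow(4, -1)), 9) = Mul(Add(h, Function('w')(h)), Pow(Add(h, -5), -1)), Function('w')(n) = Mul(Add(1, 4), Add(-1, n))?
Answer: 132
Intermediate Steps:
Function('w')(n) = Add(-5, Mul(5, n)) (Function('w')(n) = Mul(5, Add(-1, n)) = Add(-5, Mul(5, n)))
Function('p')(h) = Add(-36, Mul(4, Pow(Add(-5, h), -1), Add(-5, Mul(6, h)))) (Function('p')(h) = Add(-36, Mul(4, Mul(Add(h, Add(-5, Mul(5, h))), Pow(Add(h, -5), -1)))) = Add(-36, Mul(4, Mul(Add(-5, Mul(6, h)), Pow(Add(-5, h), -1)))) = Add(-36, Mul(4, Mul(Pow(Add(-5, h), -1), Add(-5, Mul(6, h))))) = Add(-36, Mul(4, Pow(Add(-5, h), -1), Add(-5, Mul(6, h)))))
N = -108 (N = Mul(Add(Mul(4, Pow(Add(-5, 0), -1), Add(40, Mul(-3, 0))), 5), 4) = Mul(Add(Mul(4, Pow(-5, -1), Add(40, 0)), 5), 4) = Mul(Add(Mul(4, Rational(-1, 5), 40), 5), 4) = Mul(Add(-32, 5), 4) = Mul(-27, 4) = -108)
Add(Add(Mul(8, 4), -8), Mul(-1, N)) = Add(Add(Mul(8, 4), -8), Mul(-1, -108)) = Add(Add(32, -8), 108) = Add(24, 108) = 132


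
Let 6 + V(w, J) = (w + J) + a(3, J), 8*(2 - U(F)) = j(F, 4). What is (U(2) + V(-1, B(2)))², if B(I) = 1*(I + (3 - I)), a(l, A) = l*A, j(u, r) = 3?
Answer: 2809/64 ≈ 43.891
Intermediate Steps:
a(l, A) = A*l
U(F) = 13/8 (U(F) = 2 - ⅛*3 = 2 - 3/8 = 13/8)
B(I) = 3 (B(I) = 1*3 = 3)
V(w, J) = -6 + w + 4*J (V(w, J) = -6 + ((w + J) + J*3) = -6 + ((J + w) + 3*J) = -6 + (w + 4*J) = -6 + w + 4*J)
(U(2) + V(-1, B(2)))² = (13/8 + (-6 - 1 + 4*3))² = (13/8 + (-6 - 1 + 12))² = (13/8 + 5)² = (53/8)² = 2809/64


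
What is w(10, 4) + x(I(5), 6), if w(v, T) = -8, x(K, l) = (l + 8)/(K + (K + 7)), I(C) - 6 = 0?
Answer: -138/19 ≈ -7.2632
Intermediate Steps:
I(C) = 6 (I(C) = 6 + 0 = 6)
x(K, l) = (8 + l)/(7 + 2*K) (x(K, l) = (8 + l)/(K + (7 + K)) = (8 + l)/(7 + 2*K))
w(10, 4) + x(I(5), 6) = -8 + (8 + 6)/(7 + 2*6) = -8 + 14/(7 + 12) = -8 + 14/19 = -138/19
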